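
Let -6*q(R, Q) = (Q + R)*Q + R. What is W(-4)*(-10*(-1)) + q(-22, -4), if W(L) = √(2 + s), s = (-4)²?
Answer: -41/3 + 30*√2 ≈ 28.760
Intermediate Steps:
s = 16
W(L) = 3*√2 (W(L) = √(2 + 16) = √18 = 3*√2)
q(R, Q) = -R/6 - Q*(Q + R)/6 (q(R, Q) = -((Q + R)*Q + R)/6 = -(Q*(Q + R) + R)/6 = -(R + Q*(Q + R))/6 = -R/6 - Q*(Q + R)/6)
W(-4)*(-10*(-1)) + q(-22, -4) = (3*√2)*(-10*(-1)) + (-⅙*(-22) - ⅙*(-4)² - ⅙*(-4)*(-22)) = (3*√2)*10 + (11/3 - ⅙*16 - 44/3) = 30*√2 + (11/3 - 8/3 - 44/3) = 30*√2 - 41/3 = -41/3 + 30*√2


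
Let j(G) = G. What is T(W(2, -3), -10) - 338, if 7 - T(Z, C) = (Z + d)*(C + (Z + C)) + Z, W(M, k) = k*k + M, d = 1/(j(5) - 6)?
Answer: -252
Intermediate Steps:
d = -1 (d = 1/(5 - 6) = 1/(-1) = -1)
W(M, k) = M + k**2 (W(M, k) = k**2 + M = M + k**2)
T(Z, C) = 7 - Z - (-1 + Z)*(Z + 2*C) (T(Z, C) = 7 - ((Z - 1)*(C + (Z + C)) + Z) = 7 - ((-1 + Z)*(C + (C + Z)) + Z) = 7 - ((-1 + Z)*(Z + 2*C) + Z) = 7 - (Z + (-1 + Z)*(Z + 2*C)) = 7 + (-Z - (-1 + Z)*(Z + 2*C)) = 7 - Z - (-1 + Z)*(Z + 2*C))
T(W(2, -3), -10) - 338 = (7 - (2 + (-3)**2)**2 + 2*(-10) - 2*(-10)*(2 + (-3)**2)) - 338 = (7 - (2 + 9)**2 - 20 - 2*(-10)*(2 + 9)) - 338 = (7 - 1*11**2 - 20 - 2*(-10)*11) - 338 = (7 - 1*121 - 20 + 220) - 338 = (7 - 121 - 20 + 220) - 338 = 86 - 338 = -252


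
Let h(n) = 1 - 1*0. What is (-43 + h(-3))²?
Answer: 1764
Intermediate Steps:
h(n) = 1 (h(n) = 1 + 0 = 1)
(-43 + h(-3))² = (-43 + 1)² = (-42)² = 1764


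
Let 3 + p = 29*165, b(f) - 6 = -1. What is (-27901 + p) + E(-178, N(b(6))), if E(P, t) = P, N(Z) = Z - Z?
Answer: -23297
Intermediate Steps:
b(f) = 5 (b(f) = 6 - 1 = 5)
N(Z) = 0
p = 4782 (p = -3 + 29*165 = -3 + 4785 = 4782)
(-27901 + p) + E(-178, N(b(6))) = (-27901 + 4782) - 178 = -23119 - 178 = -23297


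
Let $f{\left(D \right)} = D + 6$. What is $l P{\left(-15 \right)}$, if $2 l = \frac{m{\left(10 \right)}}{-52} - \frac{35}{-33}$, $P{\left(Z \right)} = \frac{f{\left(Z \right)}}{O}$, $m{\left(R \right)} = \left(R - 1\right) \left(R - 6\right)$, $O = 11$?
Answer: $- \frac{237}{1573} \approx -0.15067$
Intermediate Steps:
$f{\left(D \right)} = 6 + D$
$m{\left(R \right)} = \left(-1 + R\right) \left(-6 + R\right)$
$P{\left(Z \right)} = \frac{6}{11} + \frac{Z}{11}$ ($P{\left(Z \right)} = \frac{6 + Z}{11} = \left(6 + Z\right) \frac{1}{11} = \frac{6}{11} + \frac{Z}{11}$)
$l = \frac{79}{429}$ ($l = \frac{\frac{6 + 10^{2} - 70}{-52} - \frac{35}{-33}}{2} = \frac{\left(6 + 100 - 70\right) \left(- \frac{1}{52}\right) - - \frac{35}{33}}{2} = \frac{36 \left(- \frac{1}{52}\right) + \frac{35}{33}}{2} = \frac{- \frac{9}{13} + \frac{35}{33}}{2} = \frac{1}{2} \cdot \frac{158}{429} = \frac{79}{429} \approx 0.18415$)
$l P{\left(-15 \right)} = \frac{79 \left(\frac{6}{11} + \frac{1}{11} \left(-15\right)\right)}{429} = \frac{79 \left(\frac{6}{11} - \frac{15}{11}\right)}{429} = \frac{79}{429} \left(- \frac{9}{11}\right) = - \frac{237}{1573}$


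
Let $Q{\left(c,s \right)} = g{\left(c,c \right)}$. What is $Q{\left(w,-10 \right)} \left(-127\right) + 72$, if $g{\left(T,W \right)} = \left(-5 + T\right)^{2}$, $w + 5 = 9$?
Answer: $-55$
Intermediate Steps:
$w = 4$ ($w = -5 + 9 = 4$)
$Q{\left(c,s \right)} = \left(-5 + c\right)^{2}$
$Q{\left(w,-10 \right)} \left(-127\right) + 72 = \left(-5 + 4\right)^{2} \left(-127\right) + 72 = \left(-1\right)^{2} \left(-127\right) + 72 = 1 \left(-127\right) + 72 = -127 + 72 = -55$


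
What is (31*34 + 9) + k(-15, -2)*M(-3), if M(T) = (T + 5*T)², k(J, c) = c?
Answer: 415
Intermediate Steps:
M(T) = 36*T² (M(T) = (6*T)² = 36*T²)
(31*34 + 9) + k(-15, -2)*M(-3) = (31*34 + 9) - 72*(-3)² = (1054 + 9) - 72*9 = 1063 - 2*324 = 1063 - 648 = 415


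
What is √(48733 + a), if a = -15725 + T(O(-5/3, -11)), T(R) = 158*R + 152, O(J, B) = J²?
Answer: √302390/3 ≈ 183.30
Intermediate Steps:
T(R) = 152 + 158*R
a = -136207/9 (a = -15725 + (152 + 158*(-5/3)²) = -15725 + (152 + 158*(25/9)) = -15725 + (152 + 3950/9) = -15725 + 5318/9 = -136207/9 ≈ -15134.)
√(48733 + a) = √(48733 - 136207/9) = √(302390/9) = √302390/3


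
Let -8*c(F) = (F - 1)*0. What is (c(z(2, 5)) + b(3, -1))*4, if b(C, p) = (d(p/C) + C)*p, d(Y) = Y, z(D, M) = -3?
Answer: -32/3 ≈ -10.667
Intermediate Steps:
c(F) = 0 (c(F) = -(F - 1)*0/8 = -(-1 + F)*0/8 = -⅛*0 = 0)
b(C, p) = p*(C + p/C) (b(C, p) = (p/C + C)*p = (C + p/C)*p = p*(C + p/C))
(c(z(2, 5)) + b(3, -1))*4 = (0 - 1*(-1 + 3²)/3)*4 = (0 - 1*⅓*(-1 + 9))*4 = (0 - 1*⅓*8)*4 = (0 - 8/3)*4 = -8/3*4 = -32/3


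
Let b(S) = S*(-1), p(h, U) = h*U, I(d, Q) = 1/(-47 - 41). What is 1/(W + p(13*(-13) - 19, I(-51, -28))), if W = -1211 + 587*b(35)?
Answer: -22/478585 ≈ -4.5969e-5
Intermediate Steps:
I(d, Q) = -1/88 (I(d, Q) = 1/(-88) = -1/88)
p(h, U) = U*h
b(S) = -S
W = -21756 (W = -1211 + 587*(-1*35) = -1211 + 587*(-35) = -1211 - 20545 = -21756)
1/(W + p(13*(-13) - 19, I(-51, -28))) = 1/(-21756 - (13*(-13) - 19)/88) = 1/(-21756 - (-169 - 19)/88) = 1/(-21756 - 1/88*(-188)) = 1/(-21756 + 47/22) = 1/(-478585/22) = -22/478585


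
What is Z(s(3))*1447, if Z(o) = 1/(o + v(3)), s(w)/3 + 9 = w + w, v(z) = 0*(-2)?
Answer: -1447/9 ≈ -160.78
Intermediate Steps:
v(z) = 0
s(w) = -27 + 6*w (s(w) = -27 + 3*(w + w) = -27 + 3*(2*w) = -27 + 6*w)
Z(o) = 1/o (Z(o) = 1/(o + 0) = 1/o)
Z(s(3))*1447 = 1447/(-27 + 6*3) = 1447/(-27 + 18) = 1447/(-9) = -⅑*1447 = -1447/9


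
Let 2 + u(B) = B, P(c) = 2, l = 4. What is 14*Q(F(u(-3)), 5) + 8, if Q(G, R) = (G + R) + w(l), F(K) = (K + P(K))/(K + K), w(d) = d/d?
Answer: 481/5 ≈ 96.200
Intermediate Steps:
u(B) = -2 + B
w(d) = 1
F(K) = (2 + K)/(2*K) (F(K) = (K + 2)/(K + K) = (2 + K)/((2*K)) = (2 + K)*(1/(2*K)) = (2 + K)/(2*K))
Q(G, R) = 1 + G + R (Q(G, R) = (G + R) + 1 = 1 + G + R)
14*Q(F(u(-3)), 5) + 8 = 14*(1 + (2 + (-2 - 3))/(2*(-2 - 3)) + 5) + 8 = 14*(1 + (1/2)*(2 - 5)/(-5) + 5) + 8 = 14*(1 + (1/2)*(-1/5)*(-3) + 5) + 8 = 14*(1 + 3/10 + 5) + 8 = 14*(63/10) + 8 = 441/5 + 8 = 481/5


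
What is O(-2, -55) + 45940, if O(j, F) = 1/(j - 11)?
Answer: 597219/13 ≈ 45940.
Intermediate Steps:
O(j, F) = 1/(-11 + j)
O(-2, -55) + 45940 = 1/(-11 - 2) + 45940 = 1/(-13) + 45940 = -1/13 + 45940 = 597219/13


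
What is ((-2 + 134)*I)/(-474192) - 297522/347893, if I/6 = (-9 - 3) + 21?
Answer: -1993921299/2291223298 ≈ -0.87024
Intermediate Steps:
I = 54 (I = 6*((-9 - 3) + 21) = 6*(-12 + 21) = 6*9 = 54)
((-2 + 134)*I)/(-474192) - 297522/347893 = ((-2 + 134)*54)/(-474192) - 297522/347893 = (132*54)*(-1/474192) - 297522*1/347893 = 7128*(-1/474192) - 297522/347893 = -99/6586 - 297522/347893 = -1993921299/2291223298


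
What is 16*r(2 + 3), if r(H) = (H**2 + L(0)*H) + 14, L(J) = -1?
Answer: 544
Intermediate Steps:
r(H) = 14 + H**2 - H (r(H) = (H**2 - H) + 14 = 14 + H**2 - H)
16*r(2 + 3) = 16*(14 + (2 + 3)**2 - (2 + 3)) = 16*(14 + 5**2 - 1*5) = 16*(14 + 25 - 5) = 16*34 = 544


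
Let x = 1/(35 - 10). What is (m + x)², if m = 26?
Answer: 423801/625 ≈ 678.08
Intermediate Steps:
x = 1/25 ≈ 0.040000
(m + x)² = (26 + 1/25)² = (651/25)² = 423801/625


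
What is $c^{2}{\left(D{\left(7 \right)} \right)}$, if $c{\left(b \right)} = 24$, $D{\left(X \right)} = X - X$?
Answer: $576$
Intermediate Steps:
$D{\left(X \right)} = 0$
$c^{2}{\left(D{\left(7 \right)} \right)} = 24^{2} = 576$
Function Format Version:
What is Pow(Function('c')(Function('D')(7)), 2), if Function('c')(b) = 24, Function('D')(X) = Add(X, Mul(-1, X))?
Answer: 576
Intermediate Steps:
Function('D')(X) = 0
Pow(Function('c')(Function('D')(7)), 2) = Pow(24, 2) = 576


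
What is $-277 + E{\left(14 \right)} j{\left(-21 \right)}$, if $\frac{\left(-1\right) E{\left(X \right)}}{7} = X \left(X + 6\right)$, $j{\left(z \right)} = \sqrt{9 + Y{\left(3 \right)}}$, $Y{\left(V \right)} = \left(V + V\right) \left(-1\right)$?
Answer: $-277 - 1960 \sqrt{3} \approx -3671.8$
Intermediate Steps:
$Y{\left(V \right)} = - 2 V$ ($Y{\left(V \right)} = 2 V \left(-1\right) = - 2 V$)
$j{\left(z \right)} = \sqrt{3}$ ($j{\left(z \right)} = \sqrt{9 - 6} = \sqrt{3}$)
$E{\left(X \right)} = - 7 X \left(6 + X\right)$ ($E{\left(X \right)} = - 7 X \left(X + 6\right) = - 7 X \left(6 + X\right)$)
$-277 + E{\left(14 \right)} j{\left(-21 \right)} = -277 + \left(-7\right) 14 \left(6 + 14\right) \sqrt{3} = -277 + \left(-7\right) 14 \cdot 20 \sqrt{3} = -277 - 1960 \sqrt{3}$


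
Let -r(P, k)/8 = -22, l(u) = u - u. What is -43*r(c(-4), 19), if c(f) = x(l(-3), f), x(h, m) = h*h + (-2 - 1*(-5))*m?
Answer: -7568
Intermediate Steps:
l(u) = 0
x(h, m) = h**2 + 3*m (x(h, m) = h**2 + (-2 + 5)*m = h**2 + 3*m)
c(f) = 3*f (c(f) = 0**2 + 3*f = 0 + 3*f = 3*f)
r(P, k) = 176 (r(P, k) = -8*(-22) = 176)
-43*r(c(-4), 19) = -43*176 = -7568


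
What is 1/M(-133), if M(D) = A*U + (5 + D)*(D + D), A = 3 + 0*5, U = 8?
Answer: 1/34072 ≈ 2.9350e-5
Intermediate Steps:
A = 3 (A = 3 + 0 = 3)
M(D) = 24 + 2*D*(5 + D) (M(D) = 3*8 + (5 + D)*(D + D) = 24 + (5 + D)*(2*D) = 24 + 2*D*(5 + D))
1/M(-133) = 1/(24 + 2*(-133)² + 10*(-133)) = 1/(24 + 2*17689 - 1330) = 1/(24 + 35378 - 1330) = 1/34072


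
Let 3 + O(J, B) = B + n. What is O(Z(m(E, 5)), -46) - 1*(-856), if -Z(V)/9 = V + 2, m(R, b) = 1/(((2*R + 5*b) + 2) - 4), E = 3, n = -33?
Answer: 774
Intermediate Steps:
m(R, b) = 1/(-2 + 2*R + 5*b) (m(R, b) = 1/((2 + 2*R + 5*b) - 4) = 1/(-2 + 2*R + 5*b))
Z(V) = -18 - 9*V (Z(V) = -9*(V + 2) = -9*(2 + V) = -18 - 9*V)
O(J, B) = -36 + B (O(J, B) = -3 + (B - 33) = -3 + (-33 + B) = -36 + B)
O(Z(m(E, 5)), -46) - 1*(-856) = (-36 - 46) - 1*(-856) = -82 + 856 = 774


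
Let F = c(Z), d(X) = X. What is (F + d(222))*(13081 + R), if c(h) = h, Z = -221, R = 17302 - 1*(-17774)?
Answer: 48157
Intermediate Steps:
R = 35076 (R = 17302 + 17774 = 35076)
F = -221
(F + d(222))*(13081 + R) = (-221 + 222)*(13081 + 35076) = 1*48157 = 48157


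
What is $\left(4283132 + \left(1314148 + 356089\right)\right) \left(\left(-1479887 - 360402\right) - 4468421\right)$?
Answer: $-37558078543990$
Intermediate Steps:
$\left(4283132 + \left(1314148 + 356089\right)\right) \left(\left(-1479887 - 360402\right) - 4468421\right) = \left(4283132 + 1670237\right) \left(\left(-1479887 - 360402\right) - 4468421\right) = 5953369 \left(-1840289 - 4468421\right) = 5953369 \left(-6308710\right) = -37558078543990$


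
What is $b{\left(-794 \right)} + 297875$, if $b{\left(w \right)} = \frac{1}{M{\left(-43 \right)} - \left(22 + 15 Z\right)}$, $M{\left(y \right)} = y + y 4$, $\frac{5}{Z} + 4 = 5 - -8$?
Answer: $\frac{219235997}{736} \approx 2.9788 \cdot 10^{5}$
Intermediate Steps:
$Z = \frac{5}{9}$ ($Z = \frac{5}{-4 + \left(5 - -8\right)} = \frac{5}{-4 + \left(5 + 8\right)} = \frac{5}{-4 + 13} = \frac{5}{9} \approx 0.55556$)
$M{\left(y \right)} = 5 y$ ($M{\left(y \right)} = y + 4 y = 5 y$)
$b{\left(w \right)} = - \frac{3}{736}$ ($b{\left(w \right)} = \frac{1}{5 \left(-43\right) - \frac{91}{3}} = \frac{1}{-215 - \frac{91}{3}} = \frac{1}{- \frac{736}{3}} = - \frac{3}{736}$)
$b{\left(-794 \right)} + 297875 = - \frac{3}{736} + 297875 = \frac{219235997}{736}$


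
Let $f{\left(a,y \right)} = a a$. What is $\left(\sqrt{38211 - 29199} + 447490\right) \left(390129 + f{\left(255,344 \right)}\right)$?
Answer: $203676863460 + 910308 \sqrt{2253} \approx 2.0372 \cdot 10^{11}$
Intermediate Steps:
$f{\left(a,y \right)} = a^{2}$
$\left(\sqrt{38211 - 29199} + 447490\right) \left(390129 + f{\left(255,344 \right)}\right) = \left(\sqrt{38211 - 29199} + 447490\right) \left(390129 + 255^{2}\right) = \left(\sqrt{9012} + 447490\right) \left(390129 + 65025\right) = \left(2 \sqrt{2253} + 447490\right) 455154 = \left(447490 + 2 \sqrt{2253}\right) 455154 = 203676863460 + 910308 \sqrt{2253}$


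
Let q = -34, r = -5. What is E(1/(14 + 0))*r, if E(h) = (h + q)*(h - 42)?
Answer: -1394125/196 ≈ -7112.9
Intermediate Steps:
E(h) = (-42 + h)*(-34 + h) (E(h) = (h - 34)*(h - 42) = (-34 + h)*(-42 + h) = (-42 + h)*(-34 + h))
E(1/(14 + 0))*r = (1428 + (1/(14 + 0))² - 76/(14 + 0))*(-5) = (1428 + (1/14)² - 76/14)*(-5) = (1428 + (1/14)² - 76*1/14)*(-5) = (1428 + 1/196 - 38/7)*(-5) = (278825/196)*(-5) = -1394125/196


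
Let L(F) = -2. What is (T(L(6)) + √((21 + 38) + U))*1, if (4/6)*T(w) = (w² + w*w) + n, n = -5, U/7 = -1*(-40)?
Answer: 9/2 + √339 ≈ 22.912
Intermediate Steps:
U = 280 (U = 7*(-1*(-40)) = 7*40 = 280)
T(w) = -15/2 + 3*w² (T(w) = 3*((w² + w*w) - 5)/2 = 3*((w² + w²) - 5)/2 = 3*(2*w² - 5)/2 = 3*(-5 + 2*w²)/2 = -15/2 + 3*w²)
(T(L(6)) + √((21 + 38) + U))*1 = ((-15/2 + 3*(-2)²) + √((21 + 38) + 280))*1 = ((-15/2 + 3*4) + √(59 + 280))*1 = ((-15/2 + 12) + √339)*1 = (9/2 + √339)*1 = 9/2 + √339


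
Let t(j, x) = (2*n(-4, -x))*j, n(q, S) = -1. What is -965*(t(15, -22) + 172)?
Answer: -137030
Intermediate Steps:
t(j, x) = -2*j (t(j, x) = (2*(-1))*j = -2*j)
-965*(t(15, -22) + 172) = -965*(-2*15 + 172) = -965*(-30 + 172) = -965*142 = -137030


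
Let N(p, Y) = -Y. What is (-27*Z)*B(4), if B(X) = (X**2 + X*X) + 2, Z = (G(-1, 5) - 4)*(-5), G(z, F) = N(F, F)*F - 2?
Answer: -142290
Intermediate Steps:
G(z, F) = -2 - F**2 (G(z, F) = (-F)*F - 2 = -F**2 - 2 = -2 - F**2)
Z = 155 (Z = ((-2 - 1*5**2) - 4)*(-5) = ((-2 - 1*25) - 4)*(-5) = ((-2 - 25) - 4)*(-5) = (-27 - 4)*(-5) = -31*(-5) = 155)
B(X) = 2 + 2*X**2 (B(X) = (X**2 + X**2) + 2 = 2*X**2 + 2 = 2 + 2*X**2)
(-27*Z)*B(4) = (-27*155)*(2 + 2*4**2) = -4185*(2 + 2*16) = -4185*(2 + 32) = -4185*34 = -142290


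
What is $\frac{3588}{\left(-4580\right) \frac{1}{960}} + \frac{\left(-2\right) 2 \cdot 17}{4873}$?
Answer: $- \frac{839263124}{1115917} \approx -752.08$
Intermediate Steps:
$\frac{3588}{\left(-4580\right) \frac{1}{960}} + \frac{\left(-2\right) 2 \cdot 17}{4873} = \frac{3588}{\left(-4580\right) \frac{1}{960}} + \left(-4\right) 17 \cdot \frac{1}{4873} = \frac{3588}{- \frac{229}{48}} - \frac{68}{4873} = 3588 \left(- \frac{48}{229}\right) - \frac{68}{4873} = - \frac{172224}{229} - \frac{68}{4873} = - \frac{839263124}{1115917}$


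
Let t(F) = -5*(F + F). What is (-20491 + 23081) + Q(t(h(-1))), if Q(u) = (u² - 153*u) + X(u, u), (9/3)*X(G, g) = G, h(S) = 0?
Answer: 2590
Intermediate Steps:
t(F) = -10*F
X(G, g) = G/3
Q(u) = u² - 458*u/3 (Q(u) = (u² - 153*u) + u/3 = u² - 458*u/3)
(-20491 + 23081) + Q(t(h(-1))) = (-20491 + 23081) + (-10*0)*(-458 + 3*(-10*0))/3 = 2590 + (⅓)*0*(-458 + 3*0) = 2590 + (⅓)*0*(-458 + 0) = 2590 + (⅓)*0*(-458) = 2590 + 0 = 2590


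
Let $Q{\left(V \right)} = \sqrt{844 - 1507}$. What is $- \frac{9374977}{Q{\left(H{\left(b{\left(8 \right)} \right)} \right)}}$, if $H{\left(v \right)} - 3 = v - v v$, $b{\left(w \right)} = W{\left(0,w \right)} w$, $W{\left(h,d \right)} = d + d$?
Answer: $\frac{9374977 i \sqrt{663}}{663} \approx 3.6409 \cdot 10^{5} i$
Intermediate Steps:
$W{\left(h,d \right)} = 2 d$
$b{\left(w \right)} = 2 w^{2}$ ($b{\left(w \right)} = 2 w w = 2 w^{2}$)
$H{\left(v \right)} = 3 + v - v^{2}$ ($H{\left(v \right)} = 3 + \left(v - v v\right) = 3 - \left(v^{2} - v\right) = 3 + v - v^{2}$)
$Q{\left(V \right)} = i \sqrt{663}$ ($Q{\left(V \right)} = \sqrt{-663} = i \sqrt{663}$)
$- \frac{9374977}{Q{\left(H{\left(b{\left(8 \right)} \right)} \right)}} = - \frac{9374977}{i \sqrt{663}} = - 9374977 \left(- \frac{i \sqrt{663}}{663}\right) = \frac{9374977 i \sqrt{663}}{663}$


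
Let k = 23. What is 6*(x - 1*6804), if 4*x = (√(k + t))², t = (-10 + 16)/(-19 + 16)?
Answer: -81585/2 ≈ -40793.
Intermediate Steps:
t = -2 (t = 6/(-3) = 6*(-⅓) = -2)
x = 21/4 (x = (√(23 - 2))²/4 = (√21)²/4 = (¼)*21 = 21/4 ≈ 5.2500)
6*(x - 1*6804) = 6*(21/4 - 1*6804) = 6*(21/4 - 6804) = 6*(-27195/4) = -81585/2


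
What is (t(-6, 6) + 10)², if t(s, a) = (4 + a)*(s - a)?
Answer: 12100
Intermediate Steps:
(t(-6, 6) + 10)² = ((-1*6² - 4*6 + 4*(-6) + 6*(-6)) + 10)² = ((-1*36 - 24 - 24 - 36) + 10)² = ((-36 - 24 - 24 - 36) + 10)² = (-120 + 10)² = (-110)² = 12100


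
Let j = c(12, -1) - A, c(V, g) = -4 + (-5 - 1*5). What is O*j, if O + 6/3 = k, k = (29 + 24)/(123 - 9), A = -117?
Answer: -18025/114 ≈ -158.11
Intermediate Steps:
c(V, g) = -14 (c(V, g) = -4 + (-5 - 5) = -4 - 10 = -14)
k = 53/114 ≈ 0.46491
j = 103 (j = -14 - 1*(-117) = -14 + 117 = 103)
O = -175/114 (O = -2 + 53/114 = -175/114 ≈ -1.5351)
O*j = -175/114*103 = -18025/114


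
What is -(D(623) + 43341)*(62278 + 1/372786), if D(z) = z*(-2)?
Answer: -977292948196355/372786 ≈ -2.6216e+9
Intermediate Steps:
D(z) = -2*z
-(D(623) + 43341)*(62278 + 1/372786) = -(-2*623 + 43341)*(62278 + 1/372786) = -(-1246 + 43341)*(62278 + 1/372786) = -42095*23216366509/372786 = -1*977292948196355/372786 = -977292948196355/372786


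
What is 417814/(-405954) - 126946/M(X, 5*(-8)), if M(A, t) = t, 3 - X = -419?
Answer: 12879380981/4059540 ≈ 3172.6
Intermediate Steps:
X = 422 (X = 3 - 1*(-419) = 3 + 419 = 422)
417814/(-405954) - 126946/M(X, 5*(-8)) = 417814/(-405954) - 126946/(5*(-8)) = 417814*(-1/405954) - 126946/(-40) = -208907/202977 - 126946*(-1/40) = -208907/202977 + 63473/20 = 12879380981/4059540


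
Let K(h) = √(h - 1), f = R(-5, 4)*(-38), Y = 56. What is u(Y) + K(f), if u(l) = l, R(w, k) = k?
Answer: 56 + 3*I*√17 ≈ 56.0 + 12.369*I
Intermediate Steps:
f = -152 (f = 4*(-38) = -152)
K(h) = √(-1 + h)
u(Y) + K(f) = 56 + √(-1 - 152) = 56 + √(-153) = 56 + 3*I*√17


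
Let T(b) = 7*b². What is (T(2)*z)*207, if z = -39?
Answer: -226044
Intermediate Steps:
(T(2)*z)*207 = ((7*2²)*(-39))*207 = ((7*4)*(-39))*207 = (28*(-39))*207 = -1092*207 = -226044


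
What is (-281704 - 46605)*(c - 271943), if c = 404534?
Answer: -43530818619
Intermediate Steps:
(-281704 - 46605)*(c - 271943) = (-281704 - 46605)*(404534 - 271943) = -328309*132591 = -43530818619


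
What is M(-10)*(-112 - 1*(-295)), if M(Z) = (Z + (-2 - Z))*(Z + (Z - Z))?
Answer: 3660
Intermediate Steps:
M(Z) = -2*Z (M(Z) = -2*(Z + 0) = -2*Z)
M(-10)*(-112 - 1*(-295)) = (-2*(-10))*(-112 - 1*(-295)) = 20*(-112 + 295) = 20*183 = 3660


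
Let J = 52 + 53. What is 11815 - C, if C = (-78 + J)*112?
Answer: 8791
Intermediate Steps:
J = 105
C = 3024 (C = (-78 + 105)*112 = 27*112 = 3024)
11815 - C = 11815 - 1*3024 = 11815 - 3024 = 8791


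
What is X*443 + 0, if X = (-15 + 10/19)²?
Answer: 33501875/361 ≈ 92803.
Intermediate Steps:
X = 75625/361 (X = (-15 + 10*(1/19))² = (-15 + 10/19)² = (-275/19)² = 75625/361 ≈ 209.49)
X*443 + 0 = (75625/361)*443 + 0 = 33501875/361 + 0 = 33501875/361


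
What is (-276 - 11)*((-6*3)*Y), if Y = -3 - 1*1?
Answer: -20664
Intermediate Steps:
Y = -4 (Y = -3 - 1 = -4)
(-276 - 11)*((-6*3)*Y) = (-276 - 11)*(-6*3*(-4)) = -(-5166)*(-4) = -287*72 = -20664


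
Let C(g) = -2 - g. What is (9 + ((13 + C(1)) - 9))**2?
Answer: 100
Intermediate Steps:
(9 + ((13 + C(1)) - 9))**2 = (9 + ((13 + (-2 - 1*1)) - 9))**2 = (9 + ((13 + (-2 - 1)) - 9))**2 = (9 + ((13 - 3) - 9))**2 = (9 + (10 - 9))**2 = (9 + 1)**2 = 10**2 = 100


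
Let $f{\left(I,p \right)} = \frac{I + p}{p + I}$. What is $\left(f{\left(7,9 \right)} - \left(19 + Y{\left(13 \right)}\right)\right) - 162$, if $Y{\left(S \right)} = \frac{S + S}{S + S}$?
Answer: $-181$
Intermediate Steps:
$f{\left(I,p \right)} = 1$ ($f{\left(I,p \right)} = \frac{I + p}{I + p} = 1$)
$Y{\left(S \right)} = 1$ ($Y{\left(S \right)} = \frac{2 S}{2 S} = 2 S \frac{1}{2 S} = 1$)
$\left(f{\left(7,9 \right)} - \left(19 + Y{\left(13 \right)}\right)\right) - 162 = \left(1 - 20\right) - 162 = -19 - 162 = -181$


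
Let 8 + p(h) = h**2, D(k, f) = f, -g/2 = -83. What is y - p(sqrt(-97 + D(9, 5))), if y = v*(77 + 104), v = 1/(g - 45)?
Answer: 12281/121 ≈ 101.50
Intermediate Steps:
g = 166 (g = -2*(-83) = 166)
v = 1/121 (v = 1/(166 - 45) = 1/121 ≈ 0.0082645)
y = 181/121 (y = (77 + 104)/121 = (1/121)*181 = 181/121 ≈ 1.4959)
p(h) = -8 + h**2
y - p(sqrt(-97 + D(9, 5))) = 181/121 - (-8 + (sqrt(-97 + 5))**2) = 181/121 - (-8 + (sqrt(-92))**2) = 181/121 - (-8 + (2*I*sqrt(23))**2) = 181/121 - (-8 - 92) = 181/121 - 1*(-100) = 181/121 + 100 = 12281/121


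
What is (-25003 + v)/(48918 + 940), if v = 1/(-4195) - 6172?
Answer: -65389563/104577155 ≈ -0.62528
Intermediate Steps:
v = -25891541/4195 (v = -1/4195 - 6172 = -25891541/4195 ≈ -6172.0)
(-25003 + v)/(48918 + 940) = (-25003 - 25891541/4195)/(48918 + 940) = -130779126/4195/49858 = -130779126/4195*1/49858 = -65389563/104577155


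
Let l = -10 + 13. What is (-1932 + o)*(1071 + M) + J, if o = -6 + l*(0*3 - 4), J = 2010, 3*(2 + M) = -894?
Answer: -1501440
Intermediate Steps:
M = -300 (M = -2 + (⅓)*(-894) = -2 - 298 = -300)
l = 3
o = -18 (o = -6 + 3*(0*3 - 4) = -6 + 3*(0 - 4) = -6 + 3*(-4) = -6 - 12 = -18)
(-1932 + o)*(1071 + M) + J = (-1932 - 18)*(1071 - 300) + 2010 = -1950*771 + 2010 = -1503450 + 2010 = -1501440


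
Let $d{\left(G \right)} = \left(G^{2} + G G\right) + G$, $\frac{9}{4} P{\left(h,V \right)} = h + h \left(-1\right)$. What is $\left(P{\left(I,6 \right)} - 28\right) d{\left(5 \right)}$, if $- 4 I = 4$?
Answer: $-1540$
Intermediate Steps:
$I = -1$ ($I = \left(- \frac{1}{4}\right) 4 = -1$)
$P{\left(h,V \right)} = 0$ ($P{\left(h,V \right)} = \frac{4 \left(h + h \left(-1\right)\right)}{9} = \frac{4 \left(h - h\right)}{9} = \frac{4}{9} \cdot 0 = 0$)
$d{\left(G \right)} = G + 2 G^{2}$ ($d{\left(G \right)} = \left(G^{2} + G^{2}\right) + G = 2 G^{2} + G = G + 2 G^{2}$)
$\left(P{\left(I,6 \right)} - 28\right) d{\left(5 \right)} = \left(0 - 28\right) 5 \left(1 + 2 \cdot 5\right) = - 28 \cdot 5 \left(1 + 10\right) = - 28 \cdot 5 \cdot 11 = \left(-28\right) 55 = -1540$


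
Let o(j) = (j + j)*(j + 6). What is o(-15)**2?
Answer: 72900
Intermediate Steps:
o(j) = 2*j*(6 + j) (o(j) = (2*j)*(6 + j) = 2*j*(6 + j))
o(-15)**2 = (2*(-15)*(6 - 15))**2 = (2*(-15)*(-9))**2 = 270**2 = 72900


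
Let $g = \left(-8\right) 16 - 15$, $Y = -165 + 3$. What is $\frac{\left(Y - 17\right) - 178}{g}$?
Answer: $\frac{357}{143} \approx 2.4965$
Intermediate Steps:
$Y = -162$
$g = -143$ ($g = -128 - 15 = -143$)
$\frac{\left(Y - 17\right) - 178}{g} = \frac{\left(-162 - 17\right) - 178}{-143} = \left(-179 - 178\right) \left(- \frac{1}{143}\right) = \left(-357\right) \left(- \frac{1}{143}\right) = \frac{357}{143}$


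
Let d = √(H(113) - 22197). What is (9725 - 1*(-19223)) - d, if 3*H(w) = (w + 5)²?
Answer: 28948 - I*√158001/3 ≈ 28948.0 - 132.5*I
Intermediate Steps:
H(w) = (5 + w)²/3 (H(w) = (w + 5)²/3 = (5 + w)²/3)
d = I*√158001/3 (d = √((5 + 113)²/3 - 22197) = √((⅓)*118² - 22197) = √((⅓)*13924 - 22197) = √(13924/3 - 22197) = √(-52667/3) = I*√158001/3 ≈ 132.5*I)
(9725 - 1*(-19223)) - d = (9725 - 1*(-19223)) - I*√158001/3 = (9725 + 19223) - I*√158001/3 = 28948 - I*√158001/3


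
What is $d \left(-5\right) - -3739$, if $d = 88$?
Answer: $3299$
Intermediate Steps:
$d \left(-5\right) - -3739 = 88 \left(-5\right) - -3739 = -440 + 3739 = 3299$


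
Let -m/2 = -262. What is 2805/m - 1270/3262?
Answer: 4242215/854644 ≈ 4.9637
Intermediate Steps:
m = 524 (m = -2*(-262) = 524)
2805/m - 1270/3262 = 2805/524 - 1270/3262 = 2805*(1/524) - 1270*1/3262 = 2805/524 - 635/1631 = 4242215/854644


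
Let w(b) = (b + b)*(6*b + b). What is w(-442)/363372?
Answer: 683774/90843 ≈ 7.5270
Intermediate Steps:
w(b) = 14*b**2 (w(b) = (2*b)*(7*b) = 14*b**2)
w(-442)/363372 = (14*(-442)**2)/363372 = (14*195364)*(1/363372) = 2735096*(1/363372) = 683774/90843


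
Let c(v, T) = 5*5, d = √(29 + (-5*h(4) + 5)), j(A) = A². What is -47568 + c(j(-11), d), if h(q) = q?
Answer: -47543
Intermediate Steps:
d = √14 (d = √(29 + (-5*4 + 5)) = √(29 + (-20 + 5)) = √(29 - 15) = √14 ≈ 3.7417)
c(v, T) = 25
-47568 + c(j(-11), d) = -47568 + 25 = -47543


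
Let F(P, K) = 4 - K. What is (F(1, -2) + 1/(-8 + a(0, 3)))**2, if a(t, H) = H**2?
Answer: 49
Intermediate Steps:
(F(1, -2) + 1/(-8 + a(0, 3)))**2 = ((4 - 1*(-2)) + 1/(-8 + 3**2))**2 = ((4 + 2) + 1/(-8 + 9))**2 = (6 + 1/1)**2 = (6 + 1)**2 = 7**2 = 49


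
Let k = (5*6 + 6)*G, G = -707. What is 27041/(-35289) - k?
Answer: 898148587/35289 ≈ 25451.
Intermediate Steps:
k = -25452 (k = (5*6 + 6)*(-707) = (30 + 6)*(-707) = 36*(-707) = -25452)
27041/(-35289) - k = 27041/(-35289) - 1*(-25452) = 27041*(-1/35289) + 25452 = -27041/35289 + 25452 = 898148587/35289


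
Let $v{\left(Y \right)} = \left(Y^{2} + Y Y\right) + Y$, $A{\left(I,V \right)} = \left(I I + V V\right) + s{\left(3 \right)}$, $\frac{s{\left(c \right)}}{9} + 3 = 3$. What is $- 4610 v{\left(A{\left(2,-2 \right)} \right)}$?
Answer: $-626960$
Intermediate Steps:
$s{\left(c \right)} = 0$ ($s{\left(c \right)} = -27 + 9 \cdot 3 = -27 + 27 = 0$)
$A{\left(I,V \right)} = I^{2} + V^{2}$ ($A{\left(I,V \right)} = \left(I I + V V\right) + 0 = \left(I^{2} + V^{2}\right) + 0 = I^{2} + V^{2}$)
$v{\left(Y \right)} = Y + 2 Y^{2}$ ($v{\left(Y \right)} = \left(Y^{2} + Y^{2}\right) + Y = 2 Y^{2} + Y = Y + 2 Y^{2}$)
$- 4610 v{\left(A{\left(2,-2 \right)} \right)} = - 4610 \left(2^{2} + \left(-2\right)^{2}\right) \left(1 + 2 \left(2^{2} + \left(-2\right)^{2}\right)\right) = - 4610 \left(4 + 4\right) \left(1 + 2 \left(4 + 4\right)\right) = - 4610 \cdot 8 \left(1 + 2 \cdot 8\right) = - 4610 \cdot 8 \left(1 + 16\right) = - 4610 \cdot 8 \cdot 17 = \left(-4610\right) 136 = -626960$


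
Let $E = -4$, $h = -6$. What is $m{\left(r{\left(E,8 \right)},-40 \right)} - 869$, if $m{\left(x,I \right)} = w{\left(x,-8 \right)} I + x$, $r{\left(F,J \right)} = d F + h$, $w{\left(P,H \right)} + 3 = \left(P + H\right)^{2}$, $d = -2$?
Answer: $-2187$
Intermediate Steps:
$w{\left(P,H \right)} = -3 + \left(H + P\right)^{2}$ ($w{\left(P,H \right)} = -3 + \left(P + H\right)^{2} = -3 + \left(H + P\right)^{2}$)
$r{\left(F,J \right)} = -6 - 2 F$ ($r{\left(F,J \right)} = - 2 F - 6 = -6 - 2 F$)
$m{\left(x,I \right)} = x + I \left(-3 + \left(-8 + x\right)^{2}\right)$ ($m{\left(x,I \right)} = \left(-3 + \left(-8 + x\right)^{2}\right) I + x = I \left(-3 + \left(-8 + x\right)^{2}\right) + x = x + I \left(-3 + \left(-8 + x\right)^{2}\right)$)
$m{\left(r{\left(E,8 \right)},-40 \right)} - 869 = \left(\left(-6 - -8\right) - 40 \left(-3 + \left(-8 - -2\right)^{2}\right)\right) - 869 = \left(\left(-6 + 8\right) - 40 \left(-3 + \left(-8 + \left(-6 + 8\right)\right)^{2}\right)\right) - 869 = \left(2 - 40 \left(-3 + \left(-8 + 2\right)^{2}\right)\right) - 869 = \left(2 - 40 \left(-3 + \left(-6\right)^{2}\right)\right) - 869 = \left(2 - 40 \left(-3 + 36\right)\right) - 869 = \left(2 - 1320\right) - 869 = -1318 - 869 = -2187$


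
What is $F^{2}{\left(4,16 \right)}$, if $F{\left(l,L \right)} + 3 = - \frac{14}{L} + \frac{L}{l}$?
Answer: $\frac{1}{64} \approx 0.015625$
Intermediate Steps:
$F{\left(l,L \right)} = -3 - \frac{14}{L} + \frac{L}{l}$ ($F{\left(l,L \right)} = -3 + \left(- \frac{14}{L} + \frac{L}{l}\right) = -3 - \frac{14}{L} + \frac{L}{l}$)
$F^{2}{\left(4,16 \right)} = \left(-3 - \frac{14}{16} + \frac{16}{4}\right)^{2} = \left(-3 - \frac{7}{8} + 16 \cdot \frac{1}{4}\right)^{2} = \left(-3 - \frac{7}{8} + 4\right)^{2} = \left(\frac{1}{8}\right)^{2} = \frac{1}{64}$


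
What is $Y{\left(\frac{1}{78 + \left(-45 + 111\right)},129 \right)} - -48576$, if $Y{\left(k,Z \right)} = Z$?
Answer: $48705$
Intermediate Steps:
$Y{\left(\frac{1}{78 + \left(-45 + 111\right)},129 \right)} - -48576 = 129 - -48576 = 129 + 48576 = 48705$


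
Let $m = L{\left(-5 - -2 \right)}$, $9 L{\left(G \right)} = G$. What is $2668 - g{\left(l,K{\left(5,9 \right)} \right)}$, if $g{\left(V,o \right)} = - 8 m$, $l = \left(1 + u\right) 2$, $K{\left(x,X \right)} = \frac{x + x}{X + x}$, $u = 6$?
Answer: $\frac{7996}{3} \approx 2665.3$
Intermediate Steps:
$L{\left(G \right)} = \frac{G}{9}$
$m = - \frac{1}{3}$ ($m = \frac{-5 - -2}{9} = \frac{-5 + 2}{9} = \frac{1}{9} \left(-3\right) = - \frac{1}{3} \approx -0.33333$)
$K{\left(x,X \right)} = \frac{2 x}{X + x}$
$l = 14$ ($l = \left(1 + 6\right) 2 = 7 \cdot 2 = 14$)
$g{\left(V,o \right)} = \frac{8}{3}$ ($g{\left(V,o \right)} = \left(-8\right) \left(- \frac{1}{3}\right) = \frac{8}{3}$)
$2668 - g{\left(l,K{\left(5,9 \right)} \right)} = 2668 - \frac{8}{3} = \frac{7996}{3}$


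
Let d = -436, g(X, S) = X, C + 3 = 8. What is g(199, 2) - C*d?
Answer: 2379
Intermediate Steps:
C = 5 (C = -3 + 8 = 5)
g(199, 2) - C*d = 199 - 5*(-436) = 199 - 1*(-2180) = 199 + 2180 = 2379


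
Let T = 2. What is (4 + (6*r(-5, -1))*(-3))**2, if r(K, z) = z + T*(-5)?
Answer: 40804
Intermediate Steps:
r(K, z) = -10 + z (r(K, z) = z + 2*(-5) = z - 10 = -10 + z)
(4 + (6*r(-5, -1))*(-3))**2 = (4 + (6*(-10 - 1))*(-3))**2 = (4 + (6*(-11))*(-3))**2 = (4 - 66*(-3))**2 = (4 + 198)**2 = 202**2 = 40804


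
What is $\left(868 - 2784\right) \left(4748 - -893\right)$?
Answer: $-10808156$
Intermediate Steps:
$\left(868 - 2784\right) \left(4748 - -893\right) = - 1916 \left(4748 + \left(-721 + 1614\right)\right) = - 1916 \left(4748 + 893\right) = \left(-1916\right) 5641 = -10808156$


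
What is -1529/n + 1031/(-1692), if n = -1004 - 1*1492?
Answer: 1141/351936 ≈ 0.0032421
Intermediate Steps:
n = -2496 (n = -1004 - 1492 = -2496)
-1529/n + 1031/(-1692) = -1529/(-2496) + 1031/(-1692) = -1529*(-1/2496) + 1031*(-1/1692) = 1529/2496 - 1031/1692 = 1141/351936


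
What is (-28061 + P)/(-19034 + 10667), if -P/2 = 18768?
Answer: 65597/8367 ≈ 7.8400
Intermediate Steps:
P = -37536 (P = -2*18768 = -37536)
(-28061 + P)/(-19034 + 10667) = (-28061 - 37536)/(-19034 + 10667) = -65597/(-8367) = -65597*(-1/8367) = 65597/8367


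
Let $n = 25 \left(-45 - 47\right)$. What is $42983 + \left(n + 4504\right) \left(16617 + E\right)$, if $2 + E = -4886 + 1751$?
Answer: $29752903$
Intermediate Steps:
$E = -3137$ ($E = -2 + \left(-4886 + 1751\right) = -2 - 3135 = -3137$)
$n = -2300$ ($n = 25 \left(-92\right) = -2300$)
$42983 + \left(n + 4504\right) \left(16617 + E\right) = 42983 + \left(-2300 + 4504\right) \left(16617 - 3137\right) = 42983 + 2204 \cdot 13480 = 42983 + 29709920 = 29752903$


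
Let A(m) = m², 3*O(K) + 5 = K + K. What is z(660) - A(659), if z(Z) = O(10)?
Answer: -434276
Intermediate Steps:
O(K) = -5/3 + 2*K/3 (O(K) = -5/3 + (K + K)/3 = -5/3 + (2*K)/3 = -5/3 + 2*K/3)
z(Z) = 5 (z(Z) = -5/3 + (⅔)*10 = -5/3 + 20/3 = 5)
z(660) - A(659) = 5 - 1*659² = 5 - 1*434281 = 5 - 434281 = -434276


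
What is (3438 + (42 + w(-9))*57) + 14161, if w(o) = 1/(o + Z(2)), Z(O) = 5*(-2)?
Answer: 19990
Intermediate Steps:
Z(O) = -10
w(o) = 1/(-10 + o) (w(o) = 1/(o - 10) = 1/(-10 + o))
(3438 + (42 + w(-9))*57) + 14161 = (3438 + (42 + 1/(-10 - 9))*57) + 14161 = (3438 + (42 + 1/(-19))*57) + 14161 = (3438 + (42 - 1/19)*57) + 14161 = (3438 + (797/19)*57) + 14161 = (3438 + 2391) + 14161 = 5829 + 14161 = 19990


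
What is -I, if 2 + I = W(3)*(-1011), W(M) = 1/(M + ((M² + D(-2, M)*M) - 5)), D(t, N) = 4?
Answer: 1049/19 ≈ 55.211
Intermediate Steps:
W(M) = 1/(-5 + M² + 5*M) (W(M) = 1/(M + ((M² + 4*M) - 5)) = 1/(M + (-5 + M² + 4*M)) = 1/(-5 + M² + 5*M))
I = -1049/19 (I = -2 - 1011/(-5 + 3² + 5*3) = -2 - 1011/(-5 + 9 + 15) = -2 - 1011/19 = -1049/19 ≈ -55.211)
-I = -1*(-1049/19) = 1049/19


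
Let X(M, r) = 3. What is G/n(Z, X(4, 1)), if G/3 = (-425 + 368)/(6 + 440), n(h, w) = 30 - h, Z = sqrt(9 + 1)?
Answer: -513/39694 - 171*sqrt(10)/396940 ≈ -0.014286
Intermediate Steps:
Z = sqrt(10) ≈ 3.1623
G = -171/446 (G = 3*((-425 + 368)/(6 + 440)) = 3*(-57/446) = -171/446 ≈ -0.38341)
G/n(Z, X(4, 1)) = -171/(446*(30 - sqrt(10)))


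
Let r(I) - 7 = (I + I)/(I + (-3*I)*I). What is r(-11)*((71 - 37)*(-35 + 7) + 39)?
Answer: -109560/17 ≈ -6444.7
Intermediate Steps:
r(I) = 7 + 2*I/(I - 3*I**2) (r(I) = 7 + (I + I)/(I + (-3*I)*I) = 7 + (2*I)/(I - 3*I**2) = 7 + 2*I/(I - 3*I**2))
r(-11)*((71 - 37)*(-35 + 7) + 39) = (3*(-3 + 7*(-11))/(-1 + 3*(-11)))*((71 - 37)*(-35 + 7) + 39) = (3*(-3 - 77)/(-1 - 33))*(34*(-28) + 39) = (3*(-80)/(-34))*(-952 + 39) = (3*(-1/34)*(-80))*(-913) = (120/17)*(-913) = -109560/17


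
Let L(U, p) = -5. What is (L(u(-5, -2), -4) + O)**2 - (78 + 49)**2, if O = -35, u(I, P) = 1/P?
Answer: -14529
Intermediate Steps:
(L(u(-5, -2), -4) + O)**2 - (78 + 49)**2 = (-5 - 35)**2 - (78 + 49)**2 = (-40)**2 - 1*127**2 = 1600 - 1*16129 = 1600 - 16129 = -14529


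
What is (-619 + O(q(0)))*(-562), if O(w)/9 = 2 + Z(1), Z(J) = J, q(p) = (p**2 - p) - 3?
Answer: 332704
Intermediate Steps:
q(p) = -3 + p**2 - p
O(w) = 27 (O(w) = 9*(2 + 1) = 9*3 = 27)
(-619 + O(q(0)))*(-562) = (-619 + 27)*(-562) = -592*(-562) = 332704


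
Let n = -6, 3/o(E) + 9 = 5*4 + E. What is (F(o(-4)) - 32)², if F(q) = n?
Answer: 1444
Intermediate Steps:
o(E) = 3/(11 + E) (o(E) = 3/(-9 + (5*4 + E)) = 3/(-9 + (20 + E)) = 3/(11 + E))
F(q) = -6
(F(o(-4)) - 32)² = (-6 - 32)² = (-38)² = 1444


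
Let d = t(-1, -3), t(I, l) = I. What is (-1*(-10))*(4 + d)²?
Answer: 90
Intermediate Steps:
d = -1
(-1*(-10))*(4 + d)² = (-1*(-10))*(4 - 1)² = 10*3² = 10*9 = 90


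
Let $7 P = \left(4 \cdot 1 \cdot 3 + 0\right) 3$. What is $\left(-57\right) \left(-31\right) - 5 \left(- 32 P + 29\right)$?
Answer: $\frac{17114}{7} \approx 2444.9$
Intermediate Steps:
$P = \frac{36}{7}$ ($P = \frac{\left(4 \cdot 1 \cdot 3 + 0\right) 3}{7} = \frac{\left(4 \cdot 3 + 0\right) 3}{7} = \frac{\left(12 + 0\right) 3}{7} = \frac{12 \cdot 3}{7} = \frac{1}{7} \cdot 36 = \frac{36}{7} \approx 5.1429$)
$\left(-57\right) \left(-31\right) - 5 \left(- 32 P + 29\right) = \left(-57\right) \left(-31\right) - 5 \left(\left(-32\right) \frac{36}{7} + 29\right) = 1767 - 5 \left(- \frac{1152}{7} + 29\right) = 1767 - 5 \left(- \frac{949}{7}\right) = 1767 - - \frac{4745}{7} = 1767 + \frac{4745}{7} = \frac{17114}{7}$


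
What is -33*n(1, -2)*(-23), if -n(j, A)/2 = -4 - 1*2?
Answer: 9108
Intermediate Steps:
n(j, A) = 12 (n(j, A) = -2*(-4 - 1*2) = -2*(-4 - 2) = -2*(-6) = 12)
-33*n(1, -2)*(-23) = -33*12*(-23) = -396*(-23) = 9108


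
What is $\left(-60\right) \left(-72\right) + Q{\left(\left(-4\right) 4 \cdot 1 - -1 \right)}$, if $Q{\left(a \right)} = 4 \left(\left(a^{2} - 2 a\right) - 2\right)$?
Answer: $5332$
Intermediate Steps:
$Q{\left(a \right)} = -8 - 8 a + 4 a^{2}$ ($Q{\left(a \right)} = 4 \left(-2 + a^{2} - 2 a\right) = -8 - 8 a + 4 a^{2}$)
$\left(-60\right) \left(-72\right) + Q{\left(\left(-4\right) 4 \cdot 1 - -1 \right)} = \left(-60\right) \left(-72\right) - \left(8 - 4 \left(\left(-4\right) 4 \cdot 1 - -1\right)^{2} + 8 \left(\left(-4\right) 4 \cdot 1 - -1\right)\right) = 4320 - \left(8 - 4 \left(\left(-16\right) 1 + 1\right)^{2} + 8 \left(\left(-16\right) 1 + 1\right)\right) = 4320 - \left(8 - 4 \left(-16 + 1\right)^{2} + 8 \left(-16 + 1\right)\right) = 4320 - \left(-112 - 900\right) = 4320 + \left(-8 + 120 + 4 \cdot 225\right) = 4320 + \left(-8 + 120 + 900\right) = 4320 + 1012 = 5332$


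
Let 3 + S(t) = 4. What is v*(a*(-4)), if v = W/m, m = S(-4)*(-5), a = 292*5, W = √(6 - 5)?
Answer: 1168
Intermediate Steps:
S(t) = 1 (S(t) = -3 + 4 = 1)
W = 1 (W = √1 = 1)
a = 1460
m = -5 (m = 1*(-5) = -5)
v = -⅕ (v = 1/(-5) = 1*(-⅕) = -⅕ ≈ -0.20000)
v*(a*(-4)) = -292*(-4) = -⅕*(-5840) = 1168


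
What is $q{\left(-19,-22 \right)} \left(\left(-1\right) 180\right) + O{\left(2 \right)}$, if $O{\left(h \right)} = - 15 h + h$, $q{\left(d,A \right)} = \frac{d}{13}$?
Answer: $\frac{3056}{13} \approx 235.08$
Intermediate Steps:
$q{\left(d,A \right)} = \frac{d}{13}$ ($q{\left(d,A \right)} = d \frac{1}{13} = \frac{d}{13}$)
$O{\left(h \right)} = - 14 h$
$q{\left(-19,-22 \right)} \left(\left(-1\right) 180\right) + O{\left(2 \right)} = \frac{1}{13} \left(-19\right) \left(\left(-1\right) 180\right) - 28 = \left(- \frac{19}{13}\right) \left(-180\right) - 28 = \frac{3420}{13} - 28 = \frac{3056}{13}$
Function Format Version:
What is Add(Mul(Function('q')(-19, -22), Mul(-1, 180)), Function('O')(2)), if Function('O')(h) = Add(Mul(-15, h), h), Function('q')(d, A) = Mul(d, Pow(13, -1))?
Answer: Rational(3056, 13) ≈ 235.08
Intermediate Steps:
Function('q')(d, A) = Mul(Rational(1, 13), d) (Function('q')(d, A) = Mul(d, Rational(1, 13)) = Mul(Rational(1, 13), d))
Function('O')(h) = Mul(-14, h)
Add(Mul(Function('q')(-19, -22), Mul(-1, 180)), Function('O')(2)) = Add(Mul(Mul(Rational(1, 13), -19), Mul(-1, 180)), Mul(-14, 2)) = Add(Mul(Rational(-19, 13), -180), -28) = Add(Rational(3420, 13), -28) = Rational(3056, 13)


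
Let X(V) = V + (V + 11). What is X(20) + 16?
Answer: 67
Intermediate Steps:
X(V) = 11 + 2*V (X(V) = V + (11 + V) = 11 + 2*V)
X(20) + 16 = (11 + 2*20) + 16 = (11 + 40) + 16 = 51 + 16 = 67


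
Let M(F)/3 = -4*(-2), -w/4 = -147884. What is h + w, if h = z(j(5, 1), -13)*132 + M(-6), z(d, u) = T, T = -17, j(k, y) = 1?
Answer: 589316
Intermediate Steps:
z(d, u) = -17
w = 591536 (w = -4*(-147884) = 591536)
M(F) = 24 (M(F) = 3*(-4*(-2)) = 3*8 = 24)
h = -2220 (h = -17*132 + 24 = -2244 + 24 = -2220)
h + w = -2220 + 591536 = 589316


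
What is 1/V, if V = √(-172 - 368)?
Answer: -I*√15/90 ≈ -0.043033*I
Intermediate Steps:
V = 6*I*√15 (V = √(-540) = 6*I*√15 ≈ 23.238*I)
1/V = 1/(6*I*√15) = -I*√15/90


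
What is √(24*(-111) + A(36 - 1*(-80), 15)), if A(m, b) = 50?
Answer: I*√2614 ≈ 51.127*I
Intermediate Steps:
√(24*(-111) + A(36 - 1*(-80), 15)) = √(24*(-111) + 50) = √(-2664 + 50) = √(-2614) = I*√2614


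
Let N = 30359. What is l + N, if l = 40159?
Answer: 70518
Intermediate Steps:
l + N = 40159 + 30359 = 70518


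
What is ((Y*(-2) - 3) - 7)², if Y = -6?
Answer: 4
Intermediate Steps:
((Y*(-2) - 3) - 7)² = ((-6*(-2) - 3) - 7)² = ((12 - 3) - 7)² = (9 - 7)² = 2² = 4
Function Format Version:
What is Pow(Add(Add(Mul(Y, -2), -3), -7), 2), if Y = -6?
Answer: 4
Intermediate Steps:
Pow(Add(Add(Mul(Y, -2), -3), -7), 2) = Pow(Add(Add(Mul(-6, -2), -3), -7), 2) = Pow(Add(Add(12, -3), -7), 2) = Pow(Add(9, -7), 2) = Pow(2, 2) = 4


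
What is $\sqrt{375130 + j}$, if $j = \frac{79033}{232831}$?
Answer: $\frac{\sqrt{20335918697400353}}{232831} \approx 612.48$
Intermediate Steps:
$j = \frac{79033}{232831}$ ($j = 79033 \cdot \frac{1}{232831} = \frac{79033}{232831} \approx 0.33944$)
$\sqrt{375130 + j} = \sqrt{375130 + \frac{79033}{232831}} = \sqrt{\frac{87341972063}{232831}} = \frac{\sqrt{20335918697400353}}{232831}$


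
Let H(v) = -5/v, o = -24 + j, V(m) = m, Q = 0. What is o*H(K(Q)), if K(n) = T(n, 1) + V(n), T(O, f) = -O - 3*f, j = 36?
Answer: 20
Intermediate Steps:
K(n) = -3 (K(n) = (-n - 3*1) + n = (-n - 3) + n = (-3 - n) + n = -3)
o = 12 (o = -24 + 36 = 12)
o*H(K(Q)) = 12*(-5/(-3)) = 12*(-5*(-⅓)) = 12*(5/3) = 20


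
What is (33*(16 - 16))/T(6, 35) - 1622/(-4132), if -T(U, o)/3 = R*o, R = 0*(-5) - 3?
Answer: 811/2066 ≈ 0.39255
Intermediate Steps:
R = -3 (R = 0 - 3 = -3)
T(U, o) = 9*o (T(U, o) = -(-9)*o = 9*o)
(33*(16 - 16))/T(6, 35) - 1622/(-4132) = (33*(16 - 16))/((9*35)) - 1622/(-4132) = (33*0)/315 - 1622*(-1/4132) = 0*(1/315) + 811/2066 = 0 + 811/2066 = 811/2066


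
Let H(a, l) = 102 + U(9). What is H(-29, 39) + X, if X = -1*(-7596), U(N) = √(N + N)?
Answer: 7698 + 3*√2 ≈ 7702.2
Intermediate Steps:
U(N) = √2*√N (U(N) = √(2*N) = √2*√N)
H(a, l) = 102 + 3*√2 (H(a, l) = 102 + √2*√9 = 102 + √2*3 = 102 + 3*√2)
X = 7596
H(-29, 39) + X = (102 + 3*√2) + 7596 = 7698 + 3*√2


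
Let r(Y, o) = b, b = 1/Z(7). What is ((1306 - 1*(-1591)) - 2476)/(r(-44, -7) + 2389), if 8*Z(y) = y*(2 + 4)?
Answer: 8841/50173 ≈ 0.17621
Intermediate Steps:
Z(y) = 3*y/4 (Z(y) = (y*(2 + 4))/8 = (y*6)/8 = (6*y)/8 = 3*y/4)
b = 4/21 (b = 1/((¾)*7) = 1/(21/4) = 4/21 ≈ 0.19048)
r(Y, o) = 4/21
((1306 - 1*(-1591)) - 2476)/(r(-44, -7) + 2389) = ((1306 - 1*(-1591)) - 2476)/(4/21 + 2389) = ((1306 + 1591) - 2476)/(50173/21) = (2897 - 2476)*(21/50173) = 421*(21/50173) = 8841/50173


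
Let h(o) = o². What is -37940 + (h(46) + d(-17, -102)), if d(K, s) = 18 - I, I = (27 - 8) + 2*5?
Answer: -35835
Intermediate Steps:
I = 29 (I = 19 + 10 = 29)
d(K, s) = -11 (d(K, s) = 18 - 1*29 = 18 - 29 = -11)
-37940 + (h(46) + d(-17, -102)) = -37940 + (46² - 11) = -37940 + (2116 - 11) = -37940 + 2105 = -35835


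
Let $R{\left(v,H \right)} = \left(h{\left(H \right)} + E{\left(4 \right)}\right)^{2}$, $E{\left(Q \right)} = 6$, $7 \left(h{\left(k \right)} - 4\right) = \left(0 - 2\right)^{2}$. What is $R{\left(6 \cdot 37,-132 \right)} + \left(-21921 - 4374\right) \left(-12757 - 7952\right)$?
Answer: $\frac{26682620071}{49} \approx 5.4454 \cdot 10^{8}$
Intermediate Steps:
$h{\left(k \right)} = \frac{32}{7}$ ($h{\left(k \right)} = 4 + \frac{\left(0 - 2\right)^{2}}{7} = 4 + \frac{\left(-2\right)^{2}}{7} = 4 + \frac{1}{7} \cdot 4 = 4 + \frac{4}{7} = \frac{32}{7}$)
$R{\left(v,H \right)} = \frac{5476}{49}$ ($R{\left(v,H \right)} = \left(\frac{32}{7} + 6\right)^{2} = \left(\frac{74}{7}\right)^{2} = \frac{5476}{49}$)
$R{\left(6 \cdot 37,-132 \right)} + \left(-21921 - 4374\right) \left(-12757 - 7952\right) = \frac{5476}{49} + \left(-21921 - 4374\right) \left(-12757 - 7952\right) = \frac{5476}{49} - -544543155 = \frac{5476}{49} + 544543155 = \frac{26682620071}{49}$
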